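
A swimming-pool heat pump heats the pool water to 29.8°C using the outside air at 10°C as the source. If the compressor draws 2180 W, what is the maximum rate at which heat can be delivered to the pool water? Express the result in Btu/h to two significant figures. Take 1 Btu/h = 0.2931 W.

In absolute terms T_C = 283.15 K and T_H = 302.95 K, so ΔT = 19.80 K.
COP_Carnot = T_H/ΔT = 302.95/19.80 = 15.30.
Q̇_max = COP_Carnot × Ẇ = 15.30 × 2180 W = 33360 W = 113800 Btu/h.

110000 Btu/h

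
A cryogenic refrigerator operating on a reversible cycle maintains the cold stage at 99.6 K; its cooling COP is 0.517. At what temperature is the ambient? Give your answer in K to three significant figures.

COP_R = T_C/(T_H − T_C) gives T_H − T_C = T_C/COP.
With T_C = 99.60 K, T_H = 99.60 × (1 + 1/0.517) = 292.25 K.

292 K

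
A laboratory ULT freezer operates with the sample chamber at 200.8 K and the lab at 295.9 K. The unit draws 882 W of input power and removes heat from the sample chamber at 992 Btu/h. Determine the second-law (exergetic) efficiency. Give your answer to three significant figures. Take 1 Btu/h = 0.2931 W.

0.156

Converting, Q̇_C = 992.0 Btu/h = 290.8 W, so COP_actual = Q̇_C/Ẇ = 290.8/882.0 = 0.3297.
The reservoir spacing is ΔT = 295.9 − 200.8 = 95.10 K.
COP_Carnot = T_C/ΔT = 200.80/95.10 = 2.111.
η_II = COP_actual/COP_Carnot = 0.3297/2.111 = 0.1561.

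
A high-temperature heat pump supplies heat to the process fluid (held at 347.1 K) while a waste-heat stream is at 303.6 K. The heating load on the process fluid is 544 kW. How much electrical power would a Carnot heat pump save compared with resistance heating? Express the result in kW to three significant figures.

476 kW

The reservoir spacing is ΔT = 347.1 − 303.6 = 43.50 K.
COP_Carnot = T_H/ΔT = 347.10/43.50 = 7.979.
Resistance heating needs Ẇ_res = Q̇_H = 544.0 kW; the reversible heat pump needs only Ẇ_hp = Q̇_H/COP = 68.18 kW.
Saving = 544.0 − 68.18 = 475.8 kW.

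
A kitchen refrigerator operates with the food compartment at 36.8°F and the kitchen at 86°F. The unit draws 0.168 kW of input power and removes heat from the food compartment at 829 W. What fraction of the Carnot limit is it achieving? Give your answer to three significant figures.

Converting, Q̇_C = 829.0 W = 0.8290 kW, so COP_actual = Q̇_C/Ẇ = 0.8290/0.1680 = 4.935.
In absolute terms T_C = 275.82 K and T_H = 303.15 K, so ΔT = 27.33 K.
COP_Carnot = T_C/ΔT = 275.82/27.33 = 10.09.
η_II = COP_actual/COP_Carnot = 4.935/10.09 = 0.4890.

0.489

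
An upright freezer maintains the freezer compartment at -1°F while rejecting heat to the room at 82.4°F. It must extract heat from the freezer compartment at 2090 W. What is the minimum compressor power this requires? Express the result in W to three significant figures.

In absolute terms T_C = 254.82 K and T_H = 301.15 K, so ΔT = 46.33 K.
COP_Carnot = T_C/ΔT = 254.82/46.33 = 5.500.
Ẇ_min = Q̇/COP_Carnot = 2090/5.500 = 380.0 W.

380 W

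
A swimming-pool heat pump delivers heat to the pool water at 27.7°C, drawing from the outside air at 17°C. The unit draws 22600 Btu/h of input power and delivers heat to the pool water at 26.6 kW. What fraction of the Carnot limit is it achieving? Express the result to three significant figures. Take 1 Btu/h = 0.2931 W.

Converting, Q̇_H = 26.60 kW = 90750 Btu/h, so COP_actual = Q̇_H/Ẇ = 90750/22600 = 4.016.
In absolute terms T_C = 290.15 K and T_H = 300.85 K, so ΔT = 10.70 K.
COP_Carnot = T_H/ΔT = 300.85/10.70 = 28.12.
η_II = COP_actual/COP_Carnot = 4.016/28.12 = 0.1428.

0.143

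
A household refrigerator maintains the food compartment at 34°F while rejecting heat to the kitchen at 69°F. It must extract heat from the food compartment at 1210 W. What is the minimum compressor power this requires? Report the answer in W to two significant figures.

86 W

In absolute terms T_C = 274.26 K and T_H = 293.71 K, so ΔT = 19.44 K.
COP_Carnot = T_C/ΔT = 274.26/19.44 = 14.10.
Ẇ_min = Q̇/COP_Carnot = 1210/14.10 = 85.79 W.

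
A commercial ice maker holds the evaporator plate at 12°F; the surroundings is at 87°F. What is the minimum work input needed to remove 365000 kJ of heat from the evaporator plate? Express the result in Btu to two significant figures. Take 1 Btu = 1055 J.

In absolute terms T_C = 262.04 K and T_H = 303.71 K, so ΔT = 41.67 K.
The reversible limit is COP_R = T_C/ΔT = 6.289, so W_min = Q_C/COP = Q_C·ΔT/T_C.
W_min = 365000 × 41.67/262.04 = 58040 kJ = 55010 Btu.

55000 Btu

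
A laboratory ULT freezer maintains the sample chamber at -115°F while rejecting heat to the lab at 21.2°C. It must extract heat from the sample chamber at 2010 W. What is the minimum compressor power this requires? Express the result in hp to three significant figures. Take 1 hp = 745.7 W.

In absolute terms T_C = 191.48 K and T_H = 294.35 K, so ΔT = 102.9 K.
COP_Carnot = T_C/ΔT = 191.48/102.9 = 1.861.
Ẇ_min = Q̇/COP_Carnot = 2010/1.861 = 1080 W = 1.448 hp.

1.45 hp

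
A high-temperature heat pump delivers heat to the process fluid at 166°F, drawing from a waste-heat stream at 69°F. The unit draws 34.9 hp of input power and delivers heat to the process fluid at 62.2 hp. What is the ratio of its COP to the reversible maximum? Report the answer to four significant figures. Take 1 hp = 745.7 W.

0.2763

COP_actual = Q̇_H/Ẇ = 62.20/34.90 = 1.782.
In absolute terms T_C = 293.71 K and T_H = 347.59 K, so ΔT = 53.89 K.
COP_Carnot = T_H/ΔT = 347.59/53.89 = 6.450.
η_II = COP_actual/COP_Carnot = 1.782/6.450 = 0.2763.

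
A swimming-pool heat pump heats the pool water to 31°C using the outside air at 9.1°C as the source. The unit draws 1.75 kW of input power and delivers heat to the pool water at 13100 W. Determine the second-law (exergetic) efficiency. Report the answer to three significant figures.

0.539

Converting, Q̇_H = 13100 W = 13.10 kW, so COP_actual = Q̇_H/Ẇ = 13.10/1.750 = 7.486.
In absolute terms T_C = 282.25 K and T_H = 304.15 K, so ΔT = 21.90 K.
COP_Carnot = T_H/ΔT = 304.15/21.90 = 13.89.
η_II = COP_actual/COP_Carnot = 7.486/13.89 = 0.5390.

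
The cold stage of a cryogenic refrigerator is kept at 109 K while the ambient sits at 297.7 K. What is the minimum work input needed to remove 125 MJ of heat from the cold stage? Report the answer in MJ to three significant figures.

216 MJ

The reservoir spacing is ΔT = 297.7 − 109 = 188.7 K.
The reversible limit is COP_R = T_C/ΔT = 0.5776, so W_min = Q_C/COP = Q_C·ΔT/T_C.
W_min = 125.0 × 188.7/109.00 = 216.4 MJ.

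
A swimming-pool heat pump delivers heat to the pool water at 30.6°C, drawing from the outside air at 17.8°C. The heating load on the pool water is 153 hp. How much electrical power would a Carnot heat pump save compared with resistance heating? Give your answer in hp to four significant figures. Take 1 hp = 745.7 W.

146.6 hp

In absolute terms T_C = 290.95 K and T_H = 303.75 K, so ΔT = 12.80 K.
COP_Carnot = T_H/ΔT = 303.75/12.80 = 23.73.
Resistance heating needs Ẇ_res = Q̇_H = 153.0 hp; the reversible heat pump needs only Ẇ_hp = Q̇_H/COP = 6.447 hp.
Saving = 153.0 − 6.447 = 146.6 hp.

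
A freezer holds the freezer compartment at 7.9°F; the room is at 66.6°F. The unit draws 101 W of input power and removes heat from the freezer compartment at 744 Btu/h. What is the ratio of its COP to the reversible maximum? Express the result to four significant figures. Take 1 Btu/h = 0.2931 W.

0.2711

Converting, Q̇_C = 744.0 Btu/h = 218.1 W, so COP_actual = Q̇_C/Ẇ = 218.1/101.0 = 2.159.
In absolute terms T_C = 259.76 K and T_H = 292.37 K, so ΔT = 32.61 K.
COP_Carnot = T_C/ΔT = 259.76/32.61 = 7.965.
η_II = COP_actual/COP_Carnot = 2.159/7.965 = 0.2711.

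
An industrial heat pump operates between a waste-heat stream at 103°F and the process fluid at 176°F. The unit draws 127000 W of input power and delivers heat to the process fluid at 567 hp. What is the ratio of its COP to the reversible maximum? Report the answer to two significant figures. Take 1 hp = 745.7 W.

0.38

Converting, Q̇_H = 567.0 hp = 422800 W, so COP_actual = Q̇_H/Ẇ = 422800/127000 = 3.329.
In absolute terms T_C = 312.59 K and T_H = 353.15 K, so ΔT = 40.56 K.
COP_Carnot = T_H/ΔT = 353.15/40.56 = 8.708.
η_II = COP_actual/COP_Carnot = 3.329/8.708 = 0.3823.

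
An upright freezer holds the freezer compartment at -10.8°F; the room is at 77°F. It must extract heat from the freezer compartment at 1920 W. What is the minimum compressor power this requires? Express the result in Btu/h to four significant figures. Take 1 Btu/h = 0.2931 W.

In absolute terms T_C = 249.37 K and T_H = 298.15 K, so ΔT = 48.78 K.
COP_Carnot = T_C/ΔT = 249.37/48.78 = 5.112.
Ẇ_min = Q̇/COP_Carnot = 1920/5.112 = 375.6 W = 1281 Btu/h.

1281 Btu/h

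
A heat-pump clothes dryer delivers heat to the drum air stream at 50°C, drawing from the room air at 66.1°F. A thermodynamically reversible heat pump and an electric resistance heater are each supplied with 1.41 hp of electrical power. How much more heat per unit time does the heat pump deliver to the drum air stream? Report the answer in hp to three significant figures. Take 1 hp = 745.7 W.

13.3 hp

In absolute terms T_C = 292.09 K and T_H = 323.15 K, so ΔT = 31.06 K.
COP_Carnot = T_H/ΔT = 323.15/31.06 = 10.41.
The heat pump delivers Q̇_H = COP × Ẇ = 14.67 hp; the resistance heater delivers Ẇ = 1.410 hp.
Extra = (COP − 1)·Ẇ = 13.26 hp.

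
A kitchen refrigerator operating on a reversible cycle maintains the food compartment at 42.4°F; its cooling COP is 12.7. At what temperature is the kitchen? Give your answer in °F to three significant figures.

COP_R = T_C/(T_H − T_C) gives T_H − T_C = T_C/COP.
With T_C = 278.93 K, T_H = 278.93 × (1 + 1/12.7) = 300.89 K.
Converting, 300.89 K = 81.93°F.

81.9 °F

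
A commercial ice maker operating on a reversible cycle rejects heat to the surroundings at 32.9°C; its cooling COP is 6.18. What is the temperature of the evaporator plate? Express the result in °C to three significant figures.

-9.73 °C

For a Carnot refrigerator COP_R = T_C/(T_H − T_C), so T_C = COP·T_H/(1 + COP).
With T_H = 306.05 K, T_C = 6.18 × 306.05/7.180 = 263.42 K.
Converting, 263.42 K = -9.73°C.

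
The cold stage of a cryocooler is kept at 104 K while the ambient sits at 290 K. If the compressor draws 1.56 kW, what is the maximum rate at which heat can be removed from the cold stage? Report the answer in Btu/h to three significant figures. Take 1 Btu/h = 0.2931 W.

2980 Btu/h

The reservoir spacing is ΔT = 290 − 104 = 186.0 K.
COP_Carnot = T_C/ΔT = 104.00/186.0 = 0.5591.
Q̇_max = COP_Carnot × Ẇ = 0.5591 × 1.560 kW = 0.8723 kW = 2976 Btu/h.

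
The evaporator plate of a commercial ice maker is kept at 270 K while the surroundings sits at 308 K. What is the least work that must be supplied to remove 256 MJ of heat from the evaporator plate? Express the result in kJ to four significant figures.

36030 kJ

The reservoir spacing is ΔT = 308 − 270 = 38.00 K.
The reversible limit is COP_R = T_C/ΔT = 7.105, so W_min = Q_C/COP = Q_C·ΔT/T_C.
W_min = 256.0 × 38.00/270.00 = 36.03 MJ = 36030 kJ.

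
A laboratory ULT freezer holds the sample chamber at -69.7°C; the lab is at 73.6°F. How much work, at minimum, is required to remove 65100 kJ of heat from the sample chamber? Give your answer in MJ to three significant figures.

29.7 MJ

In absolute terms T_C = 203.45 K and T_H = 296.26 K, so ΔT = 92.81 K.
The reversible limit is COP_R = T_C/ΔT = 2.192, so W_min = Q_C/COP = Q_C·ΔT/T_C.
W_min = 65100 × 92.81/203.45 = 29700 kJ = 29.70 MJ.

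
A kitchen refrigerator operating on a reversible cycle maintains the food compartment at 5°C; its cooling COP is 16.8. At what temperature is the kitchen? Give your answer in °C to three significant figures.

21.6 °C

COP_R = T_C/(T_H − T_C) gives T_H − T_C = T_C/COP.
With T_C = 278.15 K, T_H = 278.15 × (1 + 1/16.8) = 294.71 K.
Converting, 294.71 K = 21.56°C.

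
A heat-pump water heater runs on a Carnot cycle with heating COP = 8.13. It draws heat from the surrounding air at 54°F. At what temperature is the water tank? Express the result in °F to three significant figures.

COP_HP = T_H/(T_H − T_C) rearranges to T_H = COP·T_C/(COP − 1).
With T_C = 285.37 K, T_H = 8.13 × 285.37/7.130 = 325.40 K.
Converting, 325.40 K = 126.04°F.

126 °F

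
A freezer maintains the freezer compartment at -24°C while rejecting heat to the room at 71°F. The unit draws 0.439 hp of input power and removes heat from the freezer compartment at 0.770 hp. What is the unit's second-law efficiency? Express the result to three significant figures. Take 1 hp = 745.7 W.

0.321

COP_actual = Q̇_C/Ẇ = 0.7700/0.4390 = 1.754.
In absolute terms T_C = 249.15 K and T_H = 294.82 K, so ΔT = 45.67 K.
COP_Carnot = T_C/ΔT = 249.15/45.67 = 5.456.
η_II = COP_actual/COP_Carnot = 1.754/5.456 = 0.3215.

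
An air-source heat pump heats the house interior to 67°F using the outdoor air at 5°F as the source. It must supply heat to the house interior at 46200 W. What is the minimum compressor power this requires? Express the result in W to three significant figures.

In absolute terms T_C = 258.15 K and T_H = 292.59 K, so ΔT = 34.44 K.
COP_Carnot = T_H/ΔT = 292.59/34.44 = 8.495.
Ẇ_min = Q̇/COP_Carnot = 46200/8.495 = 5439 W.

5440 W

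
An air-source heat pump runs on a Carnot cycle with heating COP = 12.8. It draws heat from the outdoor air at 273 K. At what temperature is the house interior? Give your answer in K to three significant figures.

COP_HP = T_H/(T_H − T_C) rearranges to T_H = COP·T_C/(COP − 1).
With T_C = 273.00 K, T_H = 12.8 × 273.00/11.80 = 296.14 K.

296 K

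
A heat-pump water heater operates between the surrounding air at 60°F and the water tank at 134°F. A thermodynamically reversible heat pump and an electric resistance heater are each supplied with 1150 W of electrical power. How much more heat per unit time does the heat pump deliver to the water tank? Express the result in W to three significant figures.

8080 W

In absolute terms T_C = 288.71 K and T_H = 329.82 K, so ΔT = 41.11 K.
COP_Carnot = T_H/ΔT = 329.82/41.11 = 8.023.
The heat pump delivers Q̇_H = COP × Ẇ = 9226 W; the resistance heater delivers Ẇ = 1150 W.
Extra = (COP − 1)·Ẇ = 8076 W.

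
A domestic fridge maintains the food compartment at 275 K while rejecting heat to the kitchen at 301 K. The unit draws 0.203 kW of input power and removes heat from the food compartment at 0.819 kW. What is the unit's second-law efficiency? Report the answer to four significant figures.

COP_actual = Q̇_C/Ẇ = 0.8190/0.2030 = 4.034.
The reservoir spacing is ΔT = 301 − 275 = 26.00 K.
COP_Carnot = T_C/ΔT = 275.00/26.00 = 10.58.
η_II = COP_actual/COP_Carnot = 4.034/10.58 = 0.3814.

0.3814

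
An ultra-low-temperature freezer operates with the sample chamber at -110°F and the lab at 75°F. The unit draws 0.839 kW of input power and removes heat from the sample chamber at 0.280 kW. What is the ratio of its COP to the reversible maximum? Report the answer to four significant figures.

COP_actual = Q̇_C/Ẇ = 0.2800/0.8390 = 0.3337.
In absolute terms T_C = 194.26 K and T_H = 297.04 K, so ΔT = 102.8 K.
COP_Carnot = T_C/ΔT = 194.26/102.8 = 1.890.
η_II = COP_actual/COP_Carnot = 0.3337/1.890 = 0.1766.

0.1766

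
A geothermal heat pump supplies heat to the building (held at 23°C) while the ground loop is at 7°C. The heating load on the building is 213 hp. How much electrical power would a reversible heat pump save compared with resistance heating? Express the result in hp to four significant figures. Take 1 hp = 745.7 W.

In absolute terms T_C = 280.15 K and T_H = 296.15 K, so ΔT = 16.00 K.
COP_Carnot = T_H/ΔT = 296.15/16.00 = 18.51.
Resistance heating needs Ẇ_res = Q̇_H = 213.0 hp; the reversible heat pump needs only Ẇ_hp = Q̇_H/COP = 11.51 hp.
Saving = 213.0 − 11.51 = 201.5 hp.

201.5 hp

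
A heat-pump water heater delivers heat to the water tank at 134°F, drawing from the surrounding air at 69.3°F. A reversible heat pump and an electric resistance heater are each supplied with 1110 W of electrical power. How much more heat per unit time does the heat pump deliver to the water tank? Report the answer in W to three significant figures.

9080 W

In absolute terms T_C = 293.87 K and T_H = 329.82 K, so ΔT = 35.94 K.
COP_Carnot = T_H/ΔT = 329.82/35.94 = 9.176.
The heat pump delivers Q̇_H = COP × Ẇ = 10190 W; the resistance heater delivers Ẇ = 1110 W.
Extra = (COP − 1)·Ẇ = 9075 W.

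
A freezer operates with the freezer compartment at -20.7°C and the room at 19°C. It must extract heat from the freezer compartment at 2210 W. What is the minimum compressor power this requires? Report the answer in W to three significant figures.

348 W

In absolute terms T_C = 252.45 K and T_H = 292.15 K, so ΔT = 39.70 K.
COP_Carnot = T_C/ΔT = 252.45/39.70 = 6.359.
Ẇ_min = Q̇/COP_Carnot = 2210/6.359 = 347.5 W.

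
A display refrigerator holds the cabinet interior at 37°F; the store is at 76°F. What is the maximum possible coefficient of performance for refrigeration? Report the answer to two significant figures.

In absolute terms T_C = 275.93 K and T_H = 297.59 K, so ΔT = 21.67 K.
For a reversible cycle, COP_Carnot = T_C/ΔT = 275.93/21.67 = 12.74.

13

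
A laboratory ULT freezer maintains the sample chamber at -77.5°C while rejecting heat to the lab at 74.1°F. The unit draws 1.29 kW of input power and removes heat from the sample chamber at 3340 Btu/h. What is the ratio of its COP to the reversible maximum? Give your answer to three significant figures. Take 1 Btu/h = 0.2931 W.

Converting, Q̇_C = 3340 Btu/h = 0.9790 kW, so COP_actual = Q̇_C/Ẇ = 0.9790/1.290 = 0.7589.
In absolute terms T_C = 195.65 K and T_H = 296.54 K, so ΔT = 100.9 K.
COP_Carnot = T_C/ΔT = 195.65/100.9 = 1.939.
η_II = COP_actual/COP_Carnot = 0.7589/1.939 = 0.3913.

0.391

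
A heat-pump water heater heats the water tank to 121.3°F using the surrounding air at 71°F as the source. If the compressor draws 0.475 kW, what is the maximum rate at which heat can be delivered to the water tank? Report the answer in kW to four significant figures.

5.486 kW

In absolute terms T_C = 294.82 K and T_H = 322.76 K, so ΔT = 27.94 K.
COP_Carnot = T_H/ΔT = 322.76/27.94 = 11.55.
Q̇_max = COP_Carnot × Ẇ = 11.55 × 0.4750 kW = 5.486 kW.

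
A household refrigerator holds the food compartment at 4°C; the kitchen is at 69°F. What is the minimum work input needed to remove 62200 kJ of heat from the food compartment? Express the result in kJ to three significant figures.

In absolute terms T_C = 277.15 K and T_H = 293.71 K, so ΔT = 16.56 K.
The reversible limit is COP_R = T_C/ΔT = 16.74, so W_min = Q_C/COP = Q_C·ΔT/T_C.
W_min = 62200 × 16.56/277.15 = 3716 kJ.

3720 kJ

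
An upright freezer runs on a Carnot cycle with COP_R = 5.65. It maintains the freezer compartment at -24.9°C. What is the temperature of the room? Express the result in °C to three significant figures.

19.0 °C

COP_R = T_C/(T_H − T_C) gives T_H − T_C = T_C/COP.
With T_C = 248.25 K, T_H = 248.25 × (1 + 1/5.65) = 292.19 K.
Converting, 292.19 K = 19.04°C.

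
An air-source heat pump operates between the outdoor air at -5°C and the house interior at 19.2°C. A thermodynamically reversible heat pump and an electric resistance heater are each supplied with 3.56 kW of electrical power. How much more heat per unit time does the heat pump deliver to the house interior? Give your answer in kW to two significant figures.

In absolute terms T_C = 268.15 K and T_H = 292.35 K, so ΔT = 24.20 K.
COP_Carnot = T_H/ΔT = 292.35/24.20 = 12.08.
The heat pump delivers Q̇_H = COP × Ẇ = 43.01 kW; the resistance heater delivers Ẇ = 3.560 kW.
Extra = (COP − 1)·Ẇ = 39.45 kW.

39 kW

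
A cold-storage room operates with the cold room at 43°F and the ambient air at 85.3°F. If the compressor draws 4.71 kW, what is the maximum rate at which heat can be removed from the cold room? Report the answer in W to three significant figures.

56000 W

In absolute terms T_C = 279.26 K and T_H = 302.76 K, so ΔT = 23.50 K.
COP_Carnot = T_C/ΔT = 279.26/23.50 = 11.88.
Q̇_max = COP_Carnot × Ẇ = 11.88 × 4.710 kW = 55.97 kW = 55970 W.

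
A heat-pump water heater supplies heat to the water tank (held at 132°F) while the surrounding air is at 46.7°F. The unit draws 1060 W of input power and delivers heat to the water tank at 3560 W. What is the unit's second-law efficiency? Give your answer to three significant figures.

COP_actual = Q̇_H/Ẇ = 3560/1060 = 3.358.
In absolute terms T_C = 281.32 K and T_H = 328.71 K, so ΔT = 47.39 K.
COP_Carnot = T_H/ΔT = 328.71/47.39 = 6.936.
η_II = COP_actual/COP_Carnot = 3.358/6.936 = 0.4842.

0.484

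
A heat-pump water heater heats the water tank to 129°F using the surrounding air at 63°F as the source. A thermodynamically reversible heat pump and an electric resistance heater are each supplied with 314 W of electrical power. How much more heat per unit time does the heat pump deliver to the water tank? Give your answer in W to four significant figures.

2487 W

In absolute terms T_C = 290.37 K and T_H = 327.04 K, so ΔT = 36.67 K.
COP_Carnot = T_H/ΔT = 327.04/36.67 = 8.919.
The heat pump delivers Q̇_H = COP × Ẇ = 2801 W; the resistance heater delivers Ẇ = 314.0 W.
Extra = (COP − 1)·Ẇ = 2487 W.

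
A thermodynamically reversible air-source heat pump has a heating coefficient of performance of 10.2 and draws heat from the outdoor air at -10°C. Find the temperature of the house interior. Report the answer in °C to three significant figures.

18.6 °C

COP_HP = T_H/(T_H − T_C) rearranges to T_H = COP·T_C/(COP − 1).
With T_C = 263.15 K, T_H = 10.2 × 263.15/9.200 = 291.75 K.
Converting, 291.75 K = 18.60°C.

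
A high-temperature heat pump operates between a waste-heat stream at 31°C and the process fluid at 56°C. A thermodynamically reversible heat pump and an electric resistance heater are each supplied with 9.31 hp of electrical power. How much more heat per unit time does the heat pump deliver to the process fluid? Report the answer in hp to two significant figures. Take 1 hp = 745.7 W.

110 hp

In absolute terms T_C = 304.15 K and T_H = 329.15 K, so ΔT = 25.00 K.
COP_Carnot = T_H/ΔT = 329.15/25.00 = 13.17.
The heat pump delivers Q̇_H = COP × Ẇ = 122.6 hp; the resistance heater delivers Ẇ = 9.310 hp.
Extra = (COP − 1)·Ẇ = 113.3 hp.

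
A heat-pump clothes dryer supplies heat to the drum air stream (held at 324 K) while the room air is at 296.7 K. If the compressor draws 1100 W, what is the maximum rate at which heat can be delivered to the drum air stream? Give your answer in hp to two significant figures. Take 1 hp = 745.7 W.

The reservoir spacing is ΔT = 324 − 296.7 = 27.30 K.
COP_Carnot = T_H/ΔT = 324.00/27.30 = 11.87.
Q̇_max = COP_Carnot × Ẇ = 11.87 × 1100 W = 13050 W = 17.51 hp.

18 hp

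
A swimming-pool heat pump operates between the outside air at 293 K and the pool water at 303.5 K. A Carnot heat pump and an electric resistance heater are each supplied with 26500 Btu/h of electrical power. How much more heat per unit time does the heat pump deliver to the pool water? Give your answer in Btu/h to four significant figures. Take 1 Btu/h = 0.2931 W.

The reservoir spacing is ΔT = 303.5 − 293 = 10.50 K.
COP_Carnot = T_H/ΔT = 303.50/10.50 = 28.90.
The heat pump delivers Q̇_H = COP × Ẇ = 766000 Btu/h; the resistance heater delivers Ẇ = 26500 Btu/h.
Extra = (COP − 1)·Ẇ = 739500 Btu/h.

739500 Btu/h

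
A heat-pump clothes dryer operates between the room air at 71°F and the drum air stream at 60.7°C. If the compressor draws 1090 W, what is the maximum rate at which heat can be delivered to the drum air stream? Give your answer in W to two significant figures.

9300 W

In absolute terms T_C = 294.82 K and T_H = 333.85 K, so ΔT = 39.03 K.
COP_Carnot = T_H/ΔT = 333.85/39.03 = 8.553.
Q̇_max = COP_Carnot × Ẇ = 8.553 × 1090 W = 9323 W.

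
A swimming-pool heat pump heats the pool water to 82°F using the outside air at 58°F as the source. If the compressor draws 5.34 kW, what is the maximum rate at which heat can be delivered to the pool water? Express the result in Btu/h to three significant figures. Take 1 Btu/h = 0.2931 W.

In absolute terms T_C = 287.59 K and T_H = 300.93 K, so ΔT = 13.33 K.
COP_Carnot = T_H/ΔT = 300.93/13.33 = 22.57.
Q̇_max = COP_Carnot × Ẇ = 22.57 × 5.340 kW = 120.5 kW = 411200 Btu/h.

411000 Btu/h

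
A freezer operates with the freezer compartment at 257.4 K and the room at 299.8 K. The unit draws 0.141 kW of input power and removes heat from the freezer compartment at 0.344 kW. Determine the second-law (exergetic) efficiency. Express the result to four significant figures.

0.4019

COP_actual = Q̇_C/Ẇ = 0.3440/0.1410 = 2.440.
The reservoir spacing is ΔT = 299.8 − 257.4 = 42.40 K.
COP_Carnot = T_C/ΔT = 257.40/42.40 = 6.071.
η_II = COP_actual/COP_Carnot = 2.440/6.071 = 0.4019.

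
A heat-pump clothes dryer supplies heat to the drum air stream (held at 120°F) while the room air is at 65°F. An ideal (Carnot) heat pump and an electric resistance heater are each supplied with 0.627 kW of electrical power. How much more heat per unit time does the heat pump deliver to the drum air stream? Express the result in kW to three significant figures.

In absolute terms T_C = 291.48 K and T_H = 322.04 K, so ΔT = 30.56 K.
COP_Carnot = T_H/ΔT = 322.04/30.56 = 10.54.
The heat pump delivers Q̇_H = COP × Ẇ = 6.608 kW; the resistance heater delivers Ẇ = 0.6270 kW.
Extra = (COP − 1)·Ẇ = 5.981 kW.

5.98 kW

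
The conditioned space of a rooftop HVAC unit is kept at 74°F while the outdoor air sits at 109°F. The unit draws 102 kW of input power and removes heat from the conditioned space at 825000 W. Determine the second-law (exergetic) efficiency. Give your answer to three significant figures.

Converting, Q̇_C = 825000 W = 825.0 kW, so COP_actual = Q̇_C/Ẇ = 825.0/102.0 = 8.088.
In absolute terms T_C = 296.48 K and T_H = 315.93 K, so ΔT = 19.44 K.
COP_Carnot = T_C/ΔT = 296.48/19.44 = 15.25.
η_II = COP_actual/COP_Carnot = 8.088/15.25 = 0.5305.

0.530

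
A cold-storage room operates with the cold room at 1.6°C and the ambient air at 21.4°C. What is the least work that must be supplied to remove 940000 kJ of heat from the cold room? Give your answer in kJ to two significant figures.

In absolute terms T_C = 274.75 K and T_H = 294.55 K, so ΔT = 19.80 K.
The reversible limit is COP_R = T_C/ΔT = 13.88, so W_min = Q_C/COP = Q_C·ΔT/T_C.
W_min = 940000 × 19.80/274.75 = 67740 kJ.

68000 kJ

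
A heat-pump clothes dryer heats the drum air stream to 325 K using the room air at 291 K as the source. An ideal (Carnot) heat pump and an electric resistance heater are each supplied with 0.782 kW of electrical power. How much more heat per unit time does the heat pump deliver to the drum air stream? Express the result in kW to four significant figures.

The reservoir spacing is ΔT = 325 − 291 = 34.00 K.
COP_Carnot = T_H/ΔT = 325.00/34.00 = 9.559.
The heat pump delivers Q̇_H = COP × Ẇ = 7.475 kW; the resistance heater delivers Ẇ = 0.7820 kW.
Extra = (COP − 1)·Ẇ = 6.693 kW.

6.693 kW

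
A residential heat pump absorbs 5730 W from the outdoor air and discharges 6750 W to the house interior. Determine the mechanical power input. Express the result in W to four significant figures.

1020 W

For a cyclic device the first law requires Q̇_H = Q̇_C + Ẇ.
Ẇ = Q̇_H − Q̇_C = 1020 W.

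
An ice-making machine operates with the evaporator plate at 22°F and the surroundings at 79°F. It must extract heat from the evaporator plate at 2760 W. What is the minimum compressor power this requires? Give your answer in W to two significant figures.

330 W

In absolute terms T_C = 267.59 K and T_H = 299.26 K, so ΔT = 31.67 K.
COP_Carnot = T_C/ΔT = 267.59/31.67 = 8.450.
Ẇ_min = Q̇/COP_Carnot = 2760/8.450 = 326.6 W.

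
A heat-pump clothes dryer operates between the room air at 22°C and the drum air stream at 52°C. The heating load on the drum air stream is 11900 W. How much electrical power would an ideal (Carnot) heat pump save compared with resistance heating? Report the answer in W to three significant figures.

In absolute terms T_C = 295.15 K and T_H = 325.15 K, so ΔT = 30.00 K.
COP_Carnot = T_H/ΔT = 325.15/30.00 = 10.84.
Resistance heating needs Ẇ_res = Q̇_H = 11900 W; the reversible heat pump needs only Ẇ_hp = Q̇_H/COP = 1098 W.
Saving = 11900 − 1098 = 10800 W.

10800 W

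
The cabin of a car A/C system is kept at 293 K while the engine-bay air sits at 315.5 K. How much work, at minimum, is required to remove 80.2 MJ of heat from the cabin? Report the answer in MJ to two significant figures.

The reservoir spacing is ΔT = 315.5 − 293 = 22.50 K.
The reversible limit is COP_R = T_C/ΔT = 13.02, so W_min = Q_C/COP = Q_C·ΔT/T_C.
W_min = 80.20 × 22.50/293.00 = 6.159 MJ.

6.2 MJ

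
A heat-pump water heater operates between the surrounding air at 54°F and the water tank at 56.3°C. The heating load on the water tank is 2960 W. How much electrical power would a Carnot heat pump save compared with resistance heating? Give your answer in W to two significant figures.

2600 W

In absolute terms T_C = 285.37 K and T_H = 329.45 K, so ΔT = 44.08 K.
COP_Carnot = T_H/ΔT = 329.45/44.08 = 7.474.
Resistance heating needs Ẇ_res = Q̇_H = 2960 W; the reversible heat pump needs only Ẇ_hp = Q̇_H/COP = 396.0 W.
Saving = 2960 − 396.0 = 2564 W.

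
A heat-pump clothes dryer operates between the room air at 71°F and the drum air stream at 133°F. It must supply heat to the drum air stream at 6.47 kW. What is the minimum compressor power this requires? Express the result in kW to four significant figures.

0.6768 kW

In absolute terms T_C = 294.82 K and T_H = 329.26 K, so ΔT = 34.44 K.
COP_Carnot = T_H/ΔT = 329.26/34.44 = 9.559.
Ẇ_min = Q̇/COP_Carnot = 6.470/9.559 = 0.6768 kW.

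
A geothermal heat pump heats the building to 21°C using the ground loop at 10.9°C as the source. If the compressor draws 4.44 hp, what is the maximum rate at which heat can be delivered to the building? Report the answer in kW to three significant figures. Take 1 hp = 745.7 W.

96.4 kW

In absolute terms T_C = 284.05 K and T_H = 294.15 K, so ΔT = 10.10 K.
COP_Carnot = T_H/ΔT = 294.15/10.10 = 29.12.
Q̇_max = COP_Carnot × Ẇ = 29.12 × 4.440 hp = 129.3 hp = 96.43 kW.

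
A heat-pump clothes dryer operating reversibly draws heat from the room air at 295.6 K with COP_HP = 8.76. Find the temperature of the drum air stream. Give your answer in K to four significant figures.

333.7 K

COP_HP = T_H/(T_H − T_C) rearranges to T_H = COP·T_C/(COP − 1).
With T_C = 295.60 K, T_H = 8.76 × 295.60/7.760 = 333.69 K.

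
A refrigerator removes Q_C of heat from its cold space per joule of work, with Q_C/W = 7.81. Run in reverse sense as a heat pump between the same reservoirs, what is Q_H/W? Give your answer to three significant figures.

The first law on one cycle gives Q_H = Q_C + W, so Q_H/W = Q_C/W + 1.
COP_HP = COP_R + 1 = 7.81 + 1 = 8.81.

8.81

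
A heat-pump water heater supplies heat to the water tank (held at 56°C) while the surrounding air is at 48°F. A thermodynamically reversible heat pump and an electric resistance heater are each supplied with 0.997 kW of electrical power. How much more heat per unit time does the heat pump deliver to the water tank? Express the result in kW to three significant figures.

5.97 kW

In absolute terms T_C = 282.04 K and T_H = 329.15 K, so ΔT = 47.11 K.
COP_Carnot = T_H/ΔT = 329.15/47.11 = 6.987.
The heat pump delivers Q̇_H = COP × Ẇ = 6.966 kW; the resistance heater delivers Ẇ = 0.9970 kW.
Extra = (COP − 1)·Ẇ = 5.969 kW.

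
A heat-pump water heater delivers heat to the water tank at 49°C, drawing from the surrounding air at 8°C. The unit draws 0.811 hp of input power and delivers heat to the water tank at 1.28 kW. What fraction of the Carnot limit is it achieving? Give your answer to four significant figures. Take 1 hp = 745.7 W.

Converting, Q̇_H = 1.280 kW = 1.717 hp, so COP_actual = Q̇_H/Ẇ = 1.717/0.8110 = 2.117.
In absolute terms T_C = 281.15 K and T_H = 322.15 K, so ΔT = 41.00 K.
COP_Carnot = T_H/ΔT = 322.15/41.00 = 7.857.
η_II = COP_actual/COP_Carnot = 2.117/7.857 = 0.2694.

0.2694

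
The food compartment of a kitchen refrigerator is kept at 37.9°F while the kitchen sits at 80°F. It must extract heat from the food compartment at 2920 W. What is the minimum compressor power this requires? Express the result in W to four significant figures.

In absolute terms T_C = 276.43 K and T_H = 299.82 K, so ΔT = 23.39 K.
COP_Carnot = T_C/ΔT = 276.43/23.39 = 11.82.
Ẇ_min = Q̇/COP_Carnot = 2920/11.82 = 247.1 W.

247.1 W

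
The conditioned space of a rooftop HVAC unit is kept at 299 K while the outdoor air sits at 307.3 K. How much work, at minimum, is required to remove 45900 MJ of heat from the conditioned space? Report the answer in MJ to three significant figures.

The reservoir spacing is ΔT = 307.3 − 299 = 8.300 K.
The reversible limit is COP_R = T_C/ΔT = 36.02, so W_min = Q_C/COP = Q_C·ΔT/T_C.
W_min = 45900 × 8.300/299.00 = 1274 MJ.

1270 MJ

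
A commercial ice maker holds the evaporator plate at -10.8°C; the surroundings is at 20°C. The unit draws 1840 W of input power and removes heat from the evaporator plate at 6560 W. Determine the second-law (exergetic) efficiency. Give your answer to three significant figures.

COP_actual = Q̇_C/Ẇ = 6560/1840 = 3.565.
In absolute terms T_C = 262.35 K and T_H = 293.15 K, so ΔT = 30.80 K.
COP_Carnot = T_C/ΔT = 262.35/30.80 = 8.518.
η_II = COP_actual/COP_Carnot = 3.565/8.518 = 0.4186.

0.419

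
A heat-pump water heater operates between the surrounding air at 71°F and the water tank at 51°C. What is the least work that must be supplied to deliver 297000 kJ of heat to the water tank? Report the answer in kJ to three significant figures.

26900 kJ

In absolute terms T_C = 294.82 K and T_H = 324.15 K, so ΔT = 29.33 K.
The reversible limit is COP_HP = T_H/ΔT = 11.05, so W_min = Q_H/COP = Q_H·ΔT/T_H.
W_min = 297000 × 29.33/324.15 = 26880 kJ.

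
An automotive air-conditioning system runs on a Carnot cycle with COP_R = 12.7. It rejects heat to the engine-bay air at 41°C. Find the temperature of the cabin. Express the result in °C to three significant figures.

18.1 °C

For a Carnot refrigerator COP_R = T_C/(T_H − T_C), so T_C = COP·T_H/(1 + COP).
With T_H = 314.15 K, T_C = 12.7 × 314.15/13.70 = 291.22 K.
Converting, 291.22 K = 18.07°C.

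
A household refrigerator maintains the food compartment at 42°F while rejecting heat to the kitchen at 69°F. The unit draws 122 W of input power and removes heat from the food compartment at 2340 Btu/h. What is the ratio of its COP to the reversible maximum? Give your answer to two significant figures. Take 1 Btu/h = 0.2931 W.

Converting, Q̇_C = 2340 Btu/h = 685.9 W, so COP_actual = Q̇_C/Ẇ = 685.9/122.0 = 5.622.
In absolute terms T_C = 278.71 K and T_H = 293.71 K, so ΔT = 15.00 K.
COP_Carnot = T_C/ΔT = 278.71/15.00 = 18.58.
η_II = COP_actual/COP_Carnot = 5.622/18.58 = 0.3026.

0.30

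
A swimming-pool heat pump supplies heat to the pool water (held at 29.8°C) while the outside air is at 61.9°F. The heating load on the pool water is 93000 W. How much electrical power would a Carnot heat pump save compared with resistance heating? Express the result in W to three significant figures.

89000 W

In absolute terms T_C = 289.76 K and T_H = 302.95 K, so ΔT = 13.19 K.
COP_Carnot = T_H/ΔT = 302.95/13.19 = 22.97.
Resistance heating needs Ẇ_res = Q̇_H = 93000 W; the reversible heat pump needs only Ẇ_hp = Q̇_H/COP = 4049 W.
Saving = 93000 − 4049 = 88950 W.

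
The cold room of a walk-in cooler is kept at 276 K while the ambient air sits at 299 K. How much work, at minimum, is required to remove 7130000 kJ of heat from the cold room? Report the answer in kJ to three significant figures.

The reservoir spacing is ΔT = 299 − 276 = 23.00 K.
The reversible limit is COP_R = T_C/ΔT = 12.00, so W_min = Q_C/COP = Q_C·ΔT/T_C.
W_min = 7130000 × 23.00/276.00 = 594200 kJ.

594000 kJ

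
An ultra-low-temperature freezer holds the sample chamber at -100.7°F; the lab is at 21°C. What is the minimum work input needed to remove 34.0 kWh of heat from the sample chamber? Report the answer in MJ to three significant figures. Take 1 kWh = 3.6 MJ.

58.1 MJ

In absolute terms T_C = 199.43 K and T_H = 294.15 K, so ΔT = 94.72 K.
The reversible limit is COP_R = T_C/ΔT = 2.105, so W_min = Q_C/COP = Q_C·ΔT/T_C.
W_min = 34.00 × 94.72/199.43 = 16.15 kWh = 58.14 MJ.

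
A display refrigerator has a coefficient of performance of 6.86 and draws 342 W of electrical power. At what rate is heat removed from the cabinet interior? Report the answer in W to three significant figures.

Q̇_C = COP × Ẇ = 6.86 × 342.0 = 2346 W.

2350 W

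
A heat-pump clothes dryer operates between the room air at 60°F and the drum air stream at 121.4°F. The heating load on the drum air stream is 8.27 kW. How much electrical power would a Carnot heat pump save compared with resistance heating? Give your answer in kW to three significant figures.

In absolute terms T_C = 288.71 K and T_H = 322.82 K, so ΔT = 34.11 K.
COP_Carnot = T_H/ΔT = 322.82/34.11 = 9.464.
Resistance heating needs Ẇ_res = Q̇_H = 8.270 kW; the reversible heat pump needs only Ẇ_hp = Q̇_H/COP = 0.8739 kW.
Saving = 8.270 − 0.8739 = 7.396 kW.

7.40 kW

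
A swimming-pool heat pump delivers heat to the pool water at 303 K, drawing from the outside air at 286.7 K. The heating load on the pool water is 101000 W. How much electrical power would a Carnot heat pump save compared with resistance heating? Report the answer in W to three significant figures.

95600 W

The reservoir spacing is ΔT = 303 − 286.7 = 16.30 K.
COP_Carnot = T_H/ΔT = 303.00/16.30 = 18.59.
Resistance heating needs Ẇ_res = Q̇_H = 101000 W; the reversible heat pump needs only Ẇ_hp = Q̇_H/COP = 5433 W.
Saving = 101000 − 5433 = 95570 W.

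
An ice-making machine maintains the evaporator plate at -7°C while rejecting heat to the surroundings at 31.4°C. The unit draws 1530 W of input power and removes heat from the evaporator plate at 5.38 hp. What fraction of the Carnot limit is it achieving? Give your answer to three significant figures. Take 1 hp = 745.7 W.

Converting, Q̇_C = 5.380 hp = 4012 W, so COP_actual = Q̇_C/Ẇ = 4012/1530 = 2.622.
In absolute terms T_C = 266.15 K and T_H = 304.55 K, so ΔT = 38.40 K.
COP_Carnot = T_C/ΔT = 266.15/38.40 = 6.931.
η_II = COP_actual/COP_Carnot = 2.622/6.931 = 0.3783.

0.378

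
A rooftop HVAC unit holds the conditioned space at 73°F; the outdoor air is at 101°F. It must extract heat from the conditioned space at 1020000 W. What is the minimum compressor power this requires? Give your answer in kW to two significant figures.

In absolute terms T_C = 295.93 K and T_H = 311.48 K, so ΔT = 15.56 K.
COP_Carnot = T_C/ΔT = 295.93/15.56 = 19.02.
Ẇ_min = Q̇/COP_Carnot = 1020000/19.02 = 53620 W = 53.62 kW.

54 kW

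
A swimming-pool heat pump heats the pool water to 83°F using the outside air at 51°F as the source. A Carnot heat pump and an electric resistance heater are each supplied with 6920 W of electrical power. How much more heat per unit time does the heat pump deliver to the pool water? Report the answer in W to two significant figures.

In absolute terms T_C = 283.71 K and T_H = 301.48 K, so ΔT = 17.78 K.
COP_Carnot = T_H/ΔT = 301.48/17.78 = 16.96.
The heat pump delivers Q̇_H = COP × Ẇ = 117400 W; the resistance heater delivers Ẇ = 6920 W.
Extra = (COP − 1)·Ẇ = 110400 W.

110000 W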